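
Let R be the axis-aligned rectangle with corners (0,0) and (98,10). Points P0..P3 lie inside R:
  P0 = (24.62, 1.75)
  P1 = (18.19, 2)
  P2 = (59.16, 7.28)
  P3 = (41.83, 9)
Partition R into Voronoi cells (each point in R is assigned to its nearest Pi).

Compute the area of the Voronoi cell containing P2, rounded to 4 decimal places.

Area of P2's cell: 478.1664

1. box [0,98]×[0,10]: [(0, 0) (98, 0) (98, 10) (0, 10)]
2. ⊥bis P2·P0 via (41.89,4.515): [(42.6129, 0) (98, 0) (98, 10) (41.0118, 10)]  |A|=561.8765
3. ⊥bis P2·P1 via (38.675,4.64): [(42.6129, 0) (98, 0) (98, 10) (41.0118, 10)]  |A|=561.8765
4. ⊥bis P2·P3 via (50.495,8.14): [(49.6871, 0) (98, 0) (98, 10) (50.6796, 10)]  |A|=478.1664
5. canonical 4-gon: [(49.6871, 0) (98, 0) (98, 10) (50.6796, 10)]
6. shoelace: 478.1664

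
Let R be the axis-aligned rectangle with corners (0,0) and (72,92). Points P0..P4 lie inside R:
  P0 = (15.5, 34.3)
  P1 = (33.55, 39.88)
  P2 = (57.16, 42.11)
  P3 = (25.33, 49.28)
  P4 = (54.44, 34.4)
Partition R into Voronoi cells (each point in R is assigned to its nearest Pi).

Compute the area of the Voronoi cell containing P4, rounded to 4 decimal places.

1. box [0,72]×[0,92]: [(0, 0) (72, 0) (72, 92) (0, 92)]
2. ⊥bis P4·P0 via (34.97,34.35): [(35.0582, 0) (72, 0) (72, 92) (34.822, 92)]  |A|=3409.5124
3. ⊥bis P4·P1 via (43.995,37.14): [(35.0504, 3.0428) (35.0582, 0) (72, 0) (72, 92) (58.3862, 92)]  |A|=2361.4062
4. ⊥bis P4·P2 via (55.8,38.255): [(45.2627, 41.9724) (35.0504, 3.0428) (35.0582, 0) (72, 0) (72, 32.5398)]  |A|=1225.9715
5. ⊥bis P4·P3 via (39.885,41.84): [(45.2627, 41.9724) (35.0504, 3.0428) (35.0582, 0) (72, 0) (72, 32.5398)]  |A|=1225.9715
6. canonical 5-gon: [(45.2627, 41.9724) (35.0504, 3.0428) (35.0582, 0) (72, 0) (72, 32.5398)]
7. shoelace: 1225.9715

Area of P4's cell: 1225.9715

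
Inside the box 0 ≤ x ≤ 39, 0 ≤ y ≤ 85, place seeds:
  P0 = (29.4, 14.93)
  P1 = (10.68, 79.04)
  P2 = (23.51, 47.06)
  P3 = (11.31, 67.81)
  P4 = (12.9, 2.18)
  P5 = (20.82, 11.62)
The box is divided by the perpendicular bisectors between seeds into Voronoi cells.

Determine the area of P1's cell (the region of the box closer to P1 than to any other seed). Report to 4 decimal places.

1. box [0,39]×[0,85]: [(0, 0) (39, 0) (39, 85) (0, 85)]
2. ⊥bis P1·P0 via (20.04,46.985): [(0, 41.1334) (39, 52.5213) (39, 85) (0, 85)]  |A|=1488.7345
3. ⊥bis P1·P2 via (17.095,63.05): [(0, 56.1917) (39, 71.838) (39, 85) (0, 85)]  |A|=818.4205
4. ⊥bis P1·P3 via (10.995,73.425): [(0, 72.8082) (39, 74.9961) (39, 85) (0, 85)]  |A|=432.817
5. ⊥bis P1·P4 via (11.79,40.61): [(0, 72.8082) (39, 74.9961) (39, 85) (0, 85)]  |A|=432.817
6. ⊥bis P1·P5 via (15.75,45.33): [(0, 72.8082) (39, 74.9961) (39, 85) (0, 85)]  |A|=432.817
7. canonical 4-gon: [(0, 72.8082) (39, 74.9961) (39, 85) (0, 85)]
8. shoelace: 432.817

Area of P1's cell: 432.8170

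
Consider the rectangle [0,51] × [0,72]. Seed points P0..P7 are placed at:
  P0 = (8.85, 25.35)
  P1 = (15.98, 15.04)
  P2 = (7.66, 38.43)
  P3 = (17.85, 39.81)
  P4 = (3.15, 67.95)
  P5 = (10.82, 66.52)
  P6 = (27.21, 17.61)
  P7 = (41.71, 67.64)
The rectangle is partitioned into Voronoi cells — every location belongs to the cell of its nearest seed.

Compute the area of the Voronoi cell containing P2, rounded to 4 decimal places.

Area of P2's cell: 257.9173

1. box [0,51]×[0,72]: [(0, 0) (51, 0) (51, 72) (0, 72)]
2. ⊥bis P2·P0 via (8.255,31.89): [(0, 31.139) (51, 35.7789) (51, 72) (0, 72)]  |A|=1965.5948
3. ⊥bis P2·P1 via (11.82,26.735): [(0, 31.139) (32.5179, 34.0974) (51, 40.6716) (51, 72) (0, 72)]  |A|=1920.3807
4. ⊥bis P2·P3 via (12.755,39.12): [(0, 31.139) (13.6674, 32.3824) (8.3022, 72) (0, 72)]  |A|=443.6889
5. ⊥bis P2·P4 via (5.405,53.19): [(0, 52.3642) (0, 31.139) (13.6674, 32.3824) (10.7392, 54.0049)]  |A|=263.5539
6. ⊥bis P2·P5 via (9.24,52.475): [(4.336, 53.0267) (0, 52.3642) (0, 31.139) (13.6674, 32.3824) (10.9728, 52.2801)]  |A|=257.9173
7. ⊥bis P2·P6 via (17.435,28.02): [(4.336, 53.0267) (0, 52.3642) (0, 31.139) (13.6674, 32.3824) (10.9728, 52.2801)]  |A|=257.9173
8. ⊥bis P2·P7 via (24.685,53.035): [(4.336, 53.0267) (0, 52.3642) (0, 31.139) (13.6674, 32.3824) (10.9728, 52.2801)]  |A|=257.9173
9. canonical 5-gon: [(4.336, 53.0267) (0, 52.3642) (0, 31.139) (13.6674, 32.3824) (10.9728, 52.2801)]
10. shoelace: 257.9173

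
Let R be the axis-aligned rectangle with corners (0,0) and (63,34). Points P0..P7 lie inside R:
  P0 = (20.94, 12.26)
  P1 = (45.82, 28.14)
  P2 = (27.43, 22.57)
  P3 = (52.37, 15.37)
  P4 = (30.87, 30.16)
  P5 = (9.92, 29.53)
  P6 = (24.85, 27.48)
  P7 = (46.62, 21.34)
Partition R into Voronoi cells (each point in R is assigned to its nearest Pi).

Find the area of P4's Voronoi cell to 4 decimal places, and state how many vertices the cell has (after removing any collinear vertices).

1. box [0,63]×[0,34]: [(0, 0) (63, 0) (63, 34) (0, 34)]
2. ⊥bis P4·P0 via (25.905,21.21): [(63, 0.6316) (63, 34) (2.8495, 34)]  |A|=1003.5628
3. ⊥bis P4·P1 via (38.345,29.15): [(36.4795, 15.3438) (39.0003, 34) (2.8495, 34)]  |A|=337.2186
4. ⊥bis P4·P2 via (29.15,26.365): [(37.4598, 22.5988) (39.0003, 34) (12.3042, 34)]  |A|=152.1846
5. ⊥bis P4·P3 via (41.62,22.765): [(37.4598, 22.5988) (39.0003, 34) (12.3042, 34)]  |A|=152.1846
6. ⊥bis P4·P5 via (20.395,29.845): [(20.3801, 30.3398) (37.4598, 22.5988) (39.0003, 34) (20.2701, 34)]  |A|=137.606
7. ⊥bis P4·P6 via (27.86,28.82): [(28.9031, 26.4769) (37.4598, 22.5988) (39.0003, 34) (25.554, 34)]  |A|=102.3449
8. ⊥bis P4·P7 via (38.745,25.75): [(28.9031, 26.4769) (37.0774, 22.7721) (37.6123, 23.7273) (39.0003, 34) (25.554, 34)]  |A|=102.1158
9. canonical 5-gon: [(28.9031, 26.4769) (37.0774, 22.7721) (37.6123, 23.7273) (39.0003, 34) (25.554, 34)]
10. shoelace: 102.1158

Area of P4's cell: 102.1158 (5 vertices)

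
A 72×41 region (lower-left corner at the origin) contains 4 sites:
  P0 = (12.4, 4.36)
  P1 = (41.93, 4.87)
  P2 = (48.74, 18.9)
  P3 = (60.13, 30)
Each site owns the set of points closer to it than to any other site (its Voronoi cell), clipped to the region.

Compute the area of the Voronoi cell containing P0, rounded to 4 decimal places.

Area of P0's cell: 1024.7231

1. box [0,72]×[0,41]: [(0, 0) (72, 0) (72, 41) (0, 41)]
2. ⊥bis P0·P1 via (27.165,4.615): [(0, 0) (27.2447, 0) (26.5366, 41) (0, 41)]  |A|=1102.5169
3. ⊥bis P0·P2 via (30.57,11.63): [(0, 0) (27.2447, 0) (26.8848, 20.8405) (18.8188, 41) (0, 41)]  |A|=1024.7231
4. ⊥bis P0·P3 via (36.265,17.18): [(0, 0) (27.2447, 0) (26.8848, 20.8405) (18.8188, 41) (0, 41)]  |A|=1024.7231
5. canonical 5-gon: [(0, 0) (27.2447, 0) (26.8848, 20.8405) (18.8188, 41) (0, 41)]
6. shoelace: 1024.7231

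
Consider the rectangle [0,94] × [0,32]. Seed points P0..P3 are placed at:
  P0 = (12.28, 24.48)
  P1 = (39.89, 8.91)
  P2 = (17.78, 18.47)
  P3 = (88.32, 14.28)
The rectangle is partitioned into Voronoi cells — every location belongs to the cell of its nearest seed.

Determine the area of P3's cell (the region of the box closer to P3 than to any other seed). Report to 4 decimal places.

1. box [0,94]×[0,32]: [(0, 0) (94, 0) (94, 32) (0, 32)]
2. ⊥bis P3·P0 via (50.3,19.38): [(47.7004, 0) (94, 0) (94, 32) (51.9928, 32)]  |A|=1412.9086
3. ⊥bis P3·P1 via (64.105,11.595): [(65.3907, 0) (94, 0) (94, 32) (61.8425, 32)]  |A|=972.2699
4. ⊥bis P3·P2 via (53.05,16.375): [(65.3907, 0) (94, 0) (94, 32) (61.8425, 32)]  |A|=972.2699
5. canonical 4-gon: [(65.3907, 0) (94, 0) (94, 32) (61.8425, 32)]
6. shoelace: 972.2699

Area of P3's cell: 972.2699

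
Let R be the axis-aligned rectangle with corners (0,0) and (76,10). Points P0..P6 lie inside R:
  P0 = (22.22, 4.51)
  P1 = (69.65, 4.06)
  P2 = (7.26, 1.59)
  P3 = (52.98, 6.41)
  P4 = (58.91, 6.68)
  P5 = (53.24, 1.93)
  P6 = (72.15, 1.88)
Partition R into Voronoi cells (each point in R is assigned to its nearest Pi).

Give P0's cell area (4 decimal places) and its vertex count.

1. box [0,76]×[0,10]: [(0, 0) (76, 0) (76, 10) (0, 10)]
2. ⊥bis P0·P1 via (45.935,4.285): [(0, 0) (45.8943, 0) (45.9892, 10) (0, 10)]  |A|=459.4178
3. ⊥bis P0·P2 via (14.74,3.05): [(15.3353, 0) (45.8943, 0) (45.9892, 10) (13.3834, 10)]  |A|=315.824
4. ⊥bis P0·P3 via (37.6,5.46): [(15.3353, 0) (37.9373, 0) (37.3196, 10) (13.3834, 10)]  |A|=232.6903
5. ⊥bis P0·P4 via (40.565,5.595): [(15.3353, 0) (37.9373, 0) (37.3196, 10) (13.3834, 10)]  |A|=232.6903
6. ⊥bis P0·P5 via (37.73,3.22): [(15.3353, 0) (37.4622, 0) (37.7348, 3.2777) (37.3196, 10) (13.3834, 10)]  |A|=231.9117
7. ⊥bis P0·P6 via (47.185,3.195): [(15.3353, 0) (37.4622, 0) (37.7348, 3.2777) (37.3196, 10) (13.3834, 10)]  |A|=231.9117
8. canonical 5-gon: [(15.3353, 0) (37.4622, 0) (37.7348, 3.2777) (37.3196, 10) (13.3834, 10)]
9. shoelace: 231.9117

Area of P0's cell: 231.9117 (5 vertices)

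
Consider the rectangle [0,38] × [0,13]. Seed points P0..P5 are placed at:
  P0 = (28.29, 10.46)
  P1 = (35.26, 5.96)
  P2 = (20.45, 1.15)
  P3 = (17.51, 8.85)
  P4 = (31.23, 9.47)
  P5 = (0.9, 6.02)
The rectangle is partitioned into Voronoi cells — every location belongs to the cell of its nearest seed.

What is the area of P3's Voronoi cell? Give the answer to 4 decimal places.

1. box [0,38]×[0,13]: [(0, 0) (38, 0) (38, 13) (0, 13)]
2. ⊥bis P3·P0 via (22.9,9.655): [(0, 0) (24.342, 0) (22.4004, 13) (0, 13)]  |A|=303.8256
3. ⊥bis P3·P1 via (26.385,7.405): [(0, 0) (24.342, 0) (22.4004, 13) (0, 13)]  |A|=303.8256
4. ⊥bis P3·P2 via (18.98,5): [(0, 0) (5.8848, 0) (23.3462, 6.6671) (22.4004, 13) (0, 13)]  |A|=242.2975
5. ⊥bis P3·P4 via (24.37,9.16): [(0, 0) (5.8848, 0) (23.3462, 6.6671) (22.4004, 13) (0, 13)]  |A|=242.2975
6. ⊥bis P3·P5 via (9.205,7.435): [(10.1916, 1.6444) (23.3462, 6.6671) (22.4004, 13) (8.2568, 13)]  |A|=124.333
7. canonical 4-gon: [(10.1916, 1.6444) (23.3462, 6.6671) (22.4004, 13) (8.2568, 13)]
8. shoelace: 124.333

Area of P3's cell: 124.3330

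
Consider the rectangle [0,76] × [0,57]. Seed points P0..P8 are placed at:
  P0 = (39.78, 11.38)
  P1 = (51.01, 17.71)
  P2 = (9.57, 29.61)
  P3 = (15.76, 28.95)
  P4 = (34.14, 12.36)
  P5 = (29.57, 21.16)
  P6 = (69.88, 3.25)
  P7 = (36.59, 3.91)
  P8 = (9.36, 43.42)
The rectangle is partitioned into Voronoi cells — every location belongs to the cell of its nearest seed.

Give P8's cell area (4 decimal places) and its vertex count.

Area of P8's cell: 675.2878 (6 vertices)

1. box [0,76]×[0,57]: [(0, 0) (76, 0) (76, 57) (0, 57)]
2. ⊥bis P8·P0 via (24.57,27.4): [(0, 4.0723) (55.7463, 57) (0, 57)]  |A|=1475.2625
3. ⊥bis P8·P1 via (30.185,30.565): [(0, 4.0723) (33.4153, 35.7981) (46.503, 57) (0, 57)]  |A|=1377.274
4. ⊥bis P8·P2 via (9.465,36.515): [(0, 36.3711) (34.089, 36.8894) (46.503, 57) (0, 57)]  |A|=819.2102
5. ⊥bis P8·P3 via (12.56,36.185): [(0, 36.3711) (13.4429, 36.5755) (41.5762, 49.0187) (46.503, 57) (0, 57)]  |A|=695.1742
6. ⊥bis P8·P4 via (21.75,27.89): [(0, 36.3711) (13.4429, 36.5755) (41.5762, 49.0187) (46.503, 57) (0, 57)]  |A|=695.1742
7. ⊥bis P8·P5 via (19.465,32.29): [(0, 36.3711) (13.4429, 36.5755) (34.3895, 45.8401) (46.2754, 56.6314) (46.503, 57) (0, 57)]  |A|=675.2878
8. ⊥bis P8·P6 via (39.62,23.335): [(0, 36.3711) (13.4429, 36.5755) (34.3895, 45.8401) (46.2754, 56.6314) (46.503, 57) (0, 57)]  |A|=675.2878
9. ⊥bis P8·P7 via (22.975,23.665): [(0, 36.3711) (13.4429, 36.5755) (34.3895, 45.8401) (46.2754, 56.6314) (46.503, 57) (0, 57)]  |A|=675.2878
10. canonical 6-gon: [(0, 36.3711) (13.4429, 36.5755) (34.3895, 45.8401) (46.2754, 56.6314) (46.503, 57) (0, 57)]
11. shoelace: 675.2878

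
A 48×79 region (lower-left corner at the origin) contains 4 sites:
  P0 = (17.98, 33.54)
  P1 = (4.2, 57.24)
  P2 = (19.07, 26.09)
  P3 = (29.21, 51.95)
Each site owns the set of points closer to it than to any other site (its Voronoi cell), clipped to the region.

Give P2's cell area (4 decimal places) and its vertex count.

1. box [0,48]×[0,79]: [(0, 0) (48, 0) (48, 79) (0, 79)]
2. ⊥bis P2·P0 via (18.525,29.815): [(0, 27.1046) (0, 0) (48, 0) (48, 34.1274)]  |A|=1469.5699
3. ⊥bis P2·P1 via (11.635,41.665): [(0, 27.1046) (0, 0) (48, 0) (48, 34.1274)]  |A|=1469.5699
4. ⊥bis P2·P3 via (24.14,39.02): [(39.7105, 32.9146) (0, 27.1046) (0, 0) (48, 0) (48, 29.6642)]  |A|=1451.071
5. canonical 5-gon: [(39.7105, 32.9146) (0, 27.1046) (0, 0) (48, 0) (48, 29.6642)]
6. shoelace: 1451.071

Area of P2's cell: 1451.0710 (5 vertices)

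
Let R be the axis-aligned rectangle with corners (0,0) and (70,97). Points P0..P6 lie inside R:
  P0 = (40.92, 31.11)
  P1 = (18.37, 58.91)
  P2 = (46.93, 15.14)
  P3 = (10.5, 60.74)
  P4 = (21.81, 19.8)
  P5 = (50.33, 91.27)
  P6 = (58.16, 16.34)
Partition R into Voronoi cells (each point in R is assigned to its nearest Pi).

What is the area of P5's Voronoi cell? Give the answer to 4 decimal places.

1. box [0,70]×[0,97]: [(0, 0) (70, 0) (70, 97) (0, 97)]
2. ⊥bis P5·P0 via (45.625,61.19): [(0, 68.3265) (70, 57.3774) (70, 97) (0, 97)]  |A|=2390.3654
3. ⊥bis P5·P1 via (34.35,75.09): [(48.9507, 60.6698) (70, 57.3774) (70, 97) (12.1658, 97)]  |A|=1467.5792
4. ⊥bis P5·P2 via (48.63,53.205): [(48.9507, 60.6698) (70, 57.3774) (70, 97) (12.1658, 97)]  |A|=1467.5792
5. ⊥bis P5·P3 via (30.415,76.005): [(21.041, 88.2345) (48.9507, 60.6698) (70, 57.3774) (70, 97) (14.3222, 97)]  |A|=1458.1282
6. ⊥bis P5·P4 via (36.07,55.535): [(21.041, 88.2345) (48.9507, 60.6698) (70, 57.3774) (70, 97) (14.3222, 97)]  |A|=1458.1282
7. ⊥bis P5·P6 via (54.245,53.805): [(21.041, 88.2345) (48.9507, 60.6698) (70, 57.3774) (70, 97) (14.3222, 97)]  |A|=1458.1282
8. canonical 5-gon: [(21.041, 88.2345) (48.9507, 60.6698) (70, 57.3774) (70, 97) (14.3222, 97)]
9. shoelace: 1458.1282

Area of P5's cell: 1458.1282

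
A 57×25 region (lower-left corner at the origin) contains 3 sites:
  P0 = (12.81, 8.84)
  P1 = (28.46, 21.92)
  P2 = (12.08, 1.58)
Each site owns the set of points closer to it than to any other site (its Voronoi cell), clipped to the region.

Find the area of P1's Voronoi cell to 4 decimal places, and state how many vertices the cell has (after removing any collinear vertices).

Area of P1's cell: 846.6326 (5 vertices)

1. box [0,57]×[0,25]: [(0, 0) (57, 0) (57, 25) (0, 25)]
2. ⊥bis P1·P0 via (20.635,15.38): [(33.4893, 0) (57, 0) (57, 25) (12.5948, 25)]  |A|=848.9486
3. ⊥bis P1·P2 via (20.27,11.75): [(30.6662, 3.3778) (34.8607, 0) (57, 0) (57, 25) (12.5948, 25)]  |A|=846.6326
4. canonical 5-gon: [(30.6662, 3.3778) (34.8607, 0) (57, 0) (57, 25) (12.5948, 25)]
5. shoelace: 846.6326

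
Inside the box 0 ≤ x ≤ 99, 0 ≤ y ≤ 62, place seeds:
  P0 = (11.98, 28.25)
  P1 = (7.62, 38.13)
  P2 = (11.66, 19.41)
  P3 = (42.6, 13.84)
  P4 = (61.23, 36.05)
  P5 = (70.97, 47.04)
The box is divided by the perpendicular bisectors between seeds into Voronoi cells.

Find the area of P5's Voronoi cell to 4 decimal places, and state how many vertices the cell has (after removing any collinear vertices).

1. box [0,99]×[0,62]: [(0, 0) (99, 0) (99, 62) (0, 62)]
2. ⊥bis P5·P0 via (41.475,37.645): [(53.466, 0) (99, 0) (99, 62) (33.7172, 62)]  |A|=3435.3194
3. ⊥bis P5·P1 via (39.295,42.585): [(38.8155, 45.9944) (53.466, 0) (99, 0) (99, 62) (36.5643, 62)]  |A|=3412.5347
4. ⊥bis P5·P2 via (41.315,33.225): [(38.8155, 45.9944) (46.2727, 22.5828) (56.7931, 0) (99, 0) (99, 62) (36.5643, 62)]  |A|=3374.9669
5. ⊥bis P5·P3 via (56.785,30.44): [(38.8155, 45.9944) (38.9026, 45.7208) (92.4074, 0) (99, 0) (99, 62) (36.5643, 62)]  |A|=2522.3182
6. ⊥bis P5·P4 via (66.1,41.545): [(99, 12.387) (99, 62) (43.0199, 62)]  |A|=1388.67
7. canonical 3-gon: [(99, 12.387) (99, 62) (43.0199, 62)]
8. shoelace: 1388.67

Area of P5's cell: 1388.6700 (3 vertices)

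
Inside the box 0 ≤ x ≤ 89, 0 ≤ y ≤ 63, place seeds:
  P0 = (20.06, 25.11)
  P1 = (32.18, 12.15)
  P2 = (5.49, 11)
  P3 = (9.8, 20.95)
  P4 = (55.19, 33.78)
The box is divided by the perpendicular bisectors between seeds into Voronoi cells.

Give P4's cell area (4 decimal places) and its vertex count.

1. box [0,89]×[0,63]: [(0, 0) (89, 0) (89, 63) (0, 63)]
2. ⊥bis P4·P0 via (37.625,29.445): [(44.892, 0) (89, 0) (89, 63) (29.3437, 63)]  |A|=3268.5767
3. ⊥bis P4·P1 via (43.685,22.965): [(37.6362, 29.3997) (65.2727, 0) (89, 0) (89, 63) (29.3437, 63)]  |A|=2968.9823
4. ⊥bis P4·P2 via (30.34,22.39): [(37.6362, 29.3997) (65.2727, 0) (89, 0) (89, 63) (29.3437, 63)]  |A|=2968.9823
5. ⊥bis P4·P3 via (32.495,27.365): [(37.6362, 29.3997) (65.2727, 0) (89, 0) (89, 63) (29.3437, 63)]  |A|=2968.9823
6. canonical 5-gon: [(37.6362, 29.3997) (65.2727, 0) (89, 0) (89, 63) (29.3437, 63)]
7. shoelace: 2968.9823

Area of P4's cell: 2968.9823 (5 vertices)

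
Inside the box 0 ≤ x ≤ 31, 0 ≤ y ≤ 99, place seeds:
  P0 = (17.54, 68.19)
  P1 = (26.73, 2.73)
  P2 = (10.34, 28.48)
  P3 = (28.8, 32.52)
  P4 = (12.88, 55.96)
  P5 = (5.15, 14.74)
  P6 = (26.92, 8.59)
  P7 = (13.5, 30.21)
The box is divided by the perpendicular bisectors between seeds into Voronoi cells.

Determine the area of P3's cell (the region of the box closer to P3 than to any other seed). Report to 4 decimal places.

Area of P3's cell: 270.5839

1. box [0,31]×[0,99]: [(0, 0) (31, 0) (31, 99) (0, 99)]
2. ⊥bis P3·P0 via (23.17,50.355): [(0, 43.0409) (0, 0) (31, 0) (31, 52.8267)]  |A|=1485.9478
3. ⊥bis P3·P1 via (27.765,17.625): [(0, 43.0409) (0, 19.5543) (31, 17.4002) (31, 52.8267)]  |A|=913.153
4. ⊥bis P3·P2 via (19.57,30.5): [(15.7381, 48.009) (22.3047, 18.0044) (31, 17.4002) (31, 52.8267)]  |A|=398.8031
5. ⊥bis P3·P4 via (20.84,44.24): [(17.1164, 41.711) (22.3047, 18.0044) (31, 17.4002) (31, 51.1405)]  |A|=335.7183
6. ⊥bis P3·P5 via (16.975,23.63): [(17.1164, 41.711) (22.3047, 18.0044) (31, 17.4002) (31, 51.1405)]  |A|=335.7183
7. ⊥bis P3·P6 via (27.86,20.555): [(17.1164, 41.711) (21.6395, 21.0437) (31, 20.3083) (31, 51.1405)]  |A|=309.0949
8. ⊥bis P3·P7 via (21.15,31.365): [(19.3581, 43.2335) (22.7211, 20.9587) (31, 20.3083) (31, 51.1405)]  |A|=270.5839
9. canonical 4-gon: [(19.3581, 43.2335) (22.7211, 20.9587) (31, 20.3083) (31, 51.1405)]
10. shoelace: 270.5839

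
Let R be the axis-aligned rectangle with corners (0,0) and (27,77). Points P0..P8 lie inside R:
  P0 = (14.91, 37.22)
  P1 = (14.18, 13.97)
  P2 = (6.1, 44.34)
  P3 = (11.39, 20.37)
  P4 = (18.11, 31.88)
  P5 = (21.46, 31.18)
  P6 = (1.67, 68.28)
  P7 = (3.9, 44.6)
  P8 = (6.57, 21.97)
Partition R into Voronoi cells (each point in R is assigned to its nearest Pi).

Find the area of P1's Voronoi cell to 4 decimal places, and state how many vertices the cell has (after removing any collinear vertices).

1. box [0,27]×[0,77]: [(0, 0) (27, 0) (27, 77) (0, 77)]
2. ⊥bis P1·P0 via (14.545,25.595): [(0, 26.0517) (0, 0) (27, 0) (27, 25.2039)]  |A|=691.9509
3. ⊥bis P1·P2 via (10.14,29.155): [(0, 26.0517) (0, 0) (27, 0) (27, 25.2039)]  |A|=691.9509
4. ⊥bis P1·P3 via (12.785,17.17): [(0, 11.5965) (0, 0) (27, 0) (27, 23.3669)]  |A|=472.0058
5. ⊥bis P1·P4 via (16.145,22.925): [(22.6913, 21.4885) (0, 11.5965) (0, 0) (27, 0) (27, 20.5431)]  |A|=465.9224
6. ⊥bis P1·P5 via (17.82,22.575): [(21.5572, 20.9941) (0, 11.5965) (0, 0) (27, 0) (27, 18.6918)]  |A|=459.283
7. ⊥bis P1·P6 via (7.925,41.125): [(21.5572, 20.9941) (0, 11.5965) (0, 0) (27, 0) (27, 18.6918)]  |A|=459.283
8. ⊥bis P1·P7 via (9.04,29.285): [(21.5572, 20.9941) (0, 11.5965) (0, 0) (27, 0) (27, 18.6918)]  |A|=459.283
9. ⊥bis P1·P8 via (10.375,17.97): [(21.5572, 20.9941) (6.7838, 14.5538) (0, 8.1008) (0, 0) (27, 0) (27, 18.6918)]  |A|=447.4258
10. canonical 6-gon: [(21.5572, 20.9941) (6.7838, 14.5538) (0, 8.1008) (0, 0) (27, 0) (27, 18.6918)]
11. shoelace: 447.4258

Area of P1's cell: 447.4258 (6 vertices)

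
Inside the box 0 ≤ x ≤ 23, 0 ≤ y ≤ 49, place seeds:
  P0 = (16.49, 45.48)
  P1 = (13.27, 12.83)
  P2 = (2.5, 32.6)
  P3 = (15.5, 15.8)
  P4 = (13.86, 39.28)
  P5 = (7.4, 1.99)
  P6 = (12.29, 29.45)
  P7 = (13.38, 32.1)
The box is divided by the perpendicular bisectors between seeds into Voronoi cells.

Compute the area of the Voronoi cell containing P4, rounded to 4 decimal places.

1. box [0,23]×[0,49]: [(0, 0) (23, 0) (23, 49) (0, 49)]
2. ⊥bis P4·P0 via (15.175,42.38): [(0, 48.8171) (0, 0) (23, 0) (23, 39.0607)]  |A|=1010.595
3. ⊥bis P4·P1 via (13.565,26.055): [(0, 48.8171) (0, 26.3576) (23, 25.8445) (23, 39.0607)]  |A|=410.2705
4. ⊥bis P4·P2 via (8.18,35.94): [(0.8099, 48.4736) (13.9983, 26.0453) (23, 25.8445) (23, 39.0607)]  |A|=246.2554
5. ⊥bis P4·P3 via (14.68,27.54): [(0.8099, 48.4736) (13.181, 27.4353) (23, 28.1211) (23, 39.0607)]  |A|=228.9046
6. ⊥bis P4·P5 via (10.63,20.635): [(0.8099, 48.4736) (13.181, 27.4353) (23, 28.1211) (23, 39.0607)]  |A|=228.9046
7. ⊥bis P4·P6 via (13.075,34.365): [(0.8099, 48.4736) (8.6948, 35.0646) (23, 32.7798) (23, 39.0607)]  |A|=156.5883
8. ⊥bis P4·P7 via (13.62,35.69): [(0.8099, 48.4736) (8.1104, 36.0583) (23, 35.0629) (23, 39.0607)]  |A|=133.1508
9. canonical 4-gon: [(0.8099, 48.4736) (8.1104, 36.0583) (23, 35.0629) (23, 39.0607)]
10. shoelace: 133.1508

Area of P4's cell: 133.1508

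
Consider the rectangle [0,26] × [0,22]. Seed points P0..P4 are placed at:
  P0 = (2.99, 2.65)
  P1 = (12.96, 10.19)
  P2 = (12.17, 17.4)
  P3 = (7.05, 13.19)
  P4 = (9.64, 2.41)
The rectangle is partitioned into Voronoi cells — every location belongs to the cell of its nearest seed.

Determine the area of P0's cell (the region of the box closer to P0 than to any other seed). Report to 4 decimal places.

Area of P0's cell: 54.8557

1. box [0,26]×[0,22]: [(0, 0) (26, 0) (26, 22) (0, 22)]
2. ⊥bis P0·P1 via (7.975,6.42): [(0, 16.9652) (0, 0) (12.8302, 0)]  |A|=108.8338
3. ⊥bis P0·P2 via (7.58,10.025): [(3.1756, 12.7662) (0, 14.7426) (0, 0) (12.8302, 0)]  |A|=105.3048
4. ⊥bis P0·P3 via (5.02,7.92): [(7.589, 6.9304) (0, 9.8537) (0, 0) (12.8302, 0)]  |A|=81.8493
5. ⊥bis P0·P4 via (6.315,2.53): [(6.4891, 7.3541) (0, 9.8537) (0, 0) (6.2237, 0)]  |A|=54.8557
6. canonical 4-gon: [(6.4891, 7.3541) (0, 9.8537) (0, 0) (6.2237, 0)]
7. shoelace: 54.8557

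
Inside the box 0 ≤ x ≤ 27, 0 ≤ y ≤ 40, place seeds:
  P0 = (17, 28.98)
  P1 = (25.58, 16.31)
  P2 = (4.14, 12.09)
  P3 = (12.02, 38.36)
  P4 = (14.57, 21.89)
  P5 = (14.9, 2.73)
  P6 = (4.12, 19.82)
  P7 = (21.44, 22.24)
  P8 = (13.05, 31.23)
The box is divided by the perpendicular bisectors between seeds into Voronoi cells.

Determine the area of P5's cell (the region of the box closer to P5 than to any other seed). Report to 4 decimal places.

1. box [0,27]×[0,40]: [(0, 0) (27, 0) (27, 40) (0, 40)]
2. ⊥bis P5·P0 via (15.95,15.855): [(0, 17.131) (0, 0) (27, 0) (27, 14.971)]  |A|=433.377
3. ⊥bis P5·P1 via (20.24,9.52): [(11.7584, 16.1903) (0, 17.131) (0, 0) (27, 0) (27, 4.2036)]  |A|=351.321
4. ⊥bis P5·P2 via (9.52,7.41): [(14.9645, 13.6689) (3.0741, 0) (27, 0) (27, 4.2036)]  |A|=188.8162
5. ⊥bis P5·P3 via (13.46,20.545): [(14.9645, 13.6689) (3.0741, 0) (27, 0) (27, 4.2036)]  |A|=188.8162
6. ⊥bis P5·P4 via (14.735,12.31): [(16.6505, 12.343) (13.768, 12.2933) (3.0741, 0) (27, 0) (27, 4.2036)]  |A|=186.8634
7. ⊥bis P5·P6 via (9.51,11.275): [(16.6505, 12.343) (13.768, 12.2933) (3.0741, 0) (27, 0) (27, 4.2036)]  |A|=186.8634
8. ⊥bis P5·P7 via (18.17,12.485): [(16.6505, 12.343) (13.768, 12.2933) (3.0741, 0) (27, 0) (27, 4.2036)]  |A|=186.8634
9. ⊥bis P5·P8 via (13.975,16.98): [(16.6505, 12.343) (13.768, 12.2933) (3.0741, 0) (27, 0) (27, 4.2036)]  |A|=186.8634
10. canonical 5-gon: [(16.6505, 12.343) (13.768, 12.2933) (3.0741, 0) (27, 0) (27, 4.2036)]
11. shoelace: 186.8634

Area of P5's cell: 186.8634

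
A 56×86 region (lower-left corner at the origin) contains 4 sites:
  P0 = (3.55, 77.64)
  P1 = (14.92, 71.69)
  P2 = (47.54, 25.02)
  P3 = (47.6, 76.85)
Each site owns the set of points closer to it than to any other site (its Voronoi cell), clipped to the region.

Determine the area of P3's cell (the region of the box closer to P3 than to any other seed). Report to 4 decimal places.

Area of P3's cell: 835.3310

1. box [0,56]×[0,86]: [(0, 0) (56, 0) (56, 86) (0, 86)]
2. ⊥bis P3·P0 via (25.575,77.245): [(24.1897, 0) (56, 0) (56, 86) (25.732, 86)]  |A|=2669.3674
3. ⊥bis P3·P1 via (31.26,74.27): [(42.9868, 0) (56, 0) (56, 86) (29.4079, 86)]  |A|=1703.0263
4. ⊥bis P3·P2 via (47.57,50.935): [(34.9422, 50.9496) (56, 50.9252) (56, 86) (29.4079, 86)]  |A|=835.331
5. canonical 4-gon: [(34.9422, 50.9496) (56, 50.9252) (56, 86) (29.4079, 86)]
6. shoelace: 835.331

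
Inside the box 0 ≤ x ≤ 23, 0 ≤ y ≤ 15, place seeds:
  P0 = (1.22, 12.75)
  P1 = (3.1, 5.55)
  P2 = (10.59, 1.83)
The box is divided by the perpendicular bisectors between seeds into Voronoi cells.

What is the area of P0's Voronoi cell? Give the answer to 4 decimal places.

Area of P0's cell: 61.2155

1. box [0,23]×[0,15]: [(0, 0) (23, 0) (23, 15) (0, 15)]
2. ⊥bis P0·P1 via (2.16,9.15): [(0, 8.586) (23, 14.5916) (23, 15) (0, 15)]  |A|=78.4581
3. ⊥bis P0·P2 via (5.905,7.29): [(0, 8.586) (10.659, 11.3692) (14.8904, 15) (0, 15)]  |A|=61.2155
4. canonical 4-gon: [(0, 8.586) (10.659, 11.3692) (14.8904, 15) (0, 15)]
5. shoelace: 61.2155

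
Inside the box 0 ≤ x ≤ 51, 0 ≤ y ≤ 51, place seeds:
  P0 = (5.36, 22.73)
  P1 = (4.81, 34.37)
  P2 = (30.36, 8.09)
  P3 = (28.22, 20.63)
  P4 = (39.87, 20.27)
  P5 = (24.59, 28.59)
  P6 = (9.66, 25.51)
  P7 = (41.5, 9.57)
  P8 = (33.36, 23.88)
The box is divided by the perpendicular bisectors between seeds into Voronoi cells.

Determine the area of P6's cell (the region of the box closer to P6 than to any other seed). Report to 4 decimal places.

Area of P6's cell: 158.5707

1. box [0,51]×[0,51]: [(0, 0) (51, 0) (51, 51) (0, 51)]
2. ⊥bis P6·P0 via (7.51,24.12): [(0, 35.7362) (23.1039, 0) (51, 0) (51, 51) (0, 51)]  |A|=2188.1781
3. ⊥bis P6·P1 via (7.235,29.94): [(4.659, 28.5299) (23.1039, 0) (51, 0) (51, 51) (45.7075, 51)]  |A|=1639.0946
4. ⊥bis P6·P2 via (20.01,16.8): [(4.659, 28.5299) (15.6172, 11.5801) (48.7909, 51) (45.7075, 51)]  |A|=531.7715
5. ⊥bis P6·P3 via (18.94,23.07): [(23.018, 38.5797) (4.659, 28.5299) (15.6172, 11.5801) (16.0561, 12.1016)]  |A|=214.6494
6. ⊥bis P6·P4 via (24.765,22.89): [(23.018, 38.5797) (4.659, 28.5299) (15.6172, 11.5801) (16.0561, 12.1016)]  |A|=214.6494
7. ⊥bis P6·P5 via (17.125,27.05): [(18.383, 20.9517) (15.5858, 34.5112) (4.659, 28.5299) (15.6172, 11.5801) (16.0561, 12.1016)]  |A|=158.5707
8. ⊥bis P6·P7 via (25.58,17.54): [(18.383, 20.9517) (15.5858, 34.5112) (4.659, 28.5299) (15.6172, 11.5801) (16.0561, 12.1016)]  |A|=158.5707
9. ⊥bis P6·P8 via (21.51,24.695): [(18.383, 20.9517) (15.5858, 34.5112) (4.659, 28.5299) (15.6172, 11.5801) (16.0561, 12.1016)]  |A|=158.5707
10. canonical 5-gon: [(18.383, 20.9517) (15.5858, 34.5112) (4.659, 28.5299) (15.6172, 11.5801) (16.0561, 12.1016)]
11. shoelace: 158.5707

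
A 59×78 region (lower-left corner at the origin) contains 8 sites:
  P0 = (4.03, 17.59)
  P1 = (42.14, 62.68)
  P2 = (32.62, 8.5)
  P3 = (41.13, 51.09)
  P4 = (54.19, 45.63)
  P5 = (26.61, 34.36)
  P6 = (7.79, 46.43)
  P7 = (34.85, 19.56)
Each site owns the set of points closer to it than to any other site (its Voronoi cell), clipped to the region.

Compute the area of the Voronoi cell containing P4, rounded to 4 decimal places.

Area of P4's cell: 402.8423

1. box [0,59]×[0,78]: [(0, 0) (59, 0) (59, 78) (0, 78)]
2. ⊥bis P4·P0 via (29.11,31.61): [(46.7803, 0) (59, 0) (59, 78) (3.1775, 78)]  |A|=2653.6452
3. ⊥bis P4·P1 via (48.165,54.155): [(25.4724, 38.1171) (46.7803, 0) (59, 0) (59, 61.8126)]  |A|=1269.1019
4. ⊥bis P4·P2 via (43.405,27.065): [(25.4724, 38.1171) (25.9977, 37.1774) (59, 18.0054) (59, 61.8126)]  |A|=744.8453
5. ⊥bis P4·P3 via (47.66,48.36): [(50.887, 56.0787) (39.6654, 29.2374) (59, 18.0054) (59, 61.8126)]  |A|=500.2077
6. ⊥bis P4·P5 via (40.4,39.995): [(50.887, 56.0787) (42.2599, 35.4434) (46.3929, 25.3293) (59, 18.0054) (59, 61.8126)]  |A|=474.2629
7. ⊥bis P4·P6 via (30.99,46.03): [(50.887, 56.0787) (42.2599, 35.4434) (46.3929, 25.3293) (59, 18.0054) (59, 61.8126)]  |A|=474.2629
8. ⊥bis P4·P7 via (44.52,32.595): [(50.887, 56.0787) (42.2599, 35.4434) (42.947, 33.7619) (59, 21.853) (59, 61.8126)]  |A|=402.8423
9. canonical 5-gon: [(50.887, 56.0787) (42.2599, 35.4434) (42.947, 33.7619) (59, 21.853) (59, 61.8126)]
10. shoelace: 402.8423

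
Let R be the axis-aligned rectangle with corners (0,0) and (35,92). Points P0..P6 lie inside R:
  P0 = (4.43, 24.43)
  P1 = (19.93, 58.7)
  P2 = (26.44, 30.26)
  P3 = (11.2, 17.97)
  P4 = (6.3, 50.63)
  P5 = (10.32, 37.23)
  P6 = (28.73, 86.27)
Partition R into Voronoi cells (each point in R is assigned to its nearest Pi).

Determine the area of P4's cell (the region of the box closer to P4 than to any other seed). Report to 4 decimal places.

1. box [0,35]×[0,92]: [(0, 0) (35, 0) (35, 92) (0, 92)]
2. ⊥bis P4·P0 via (5.365,37.53): [(0, 37.9129) (35, 35.4148) (35, 92) (0, 92)]  |A|=1936.7643
3. ⊥bis P4·P1 via (13.115,54.665): [(0, 76.8159) (0, 37.9129) (24.0498, 36.1964)]  |A|=467.8045
4. ⊥bis P4·P2 via (16.37,40.445): [(19.6274, 43.6657) (0, 76.8159) (0, 37.9129) (12.8793, 36.9937)]  |A|=427.8494
5. ⊥bis P4·P3 via (8.75,34.3): [(19.6274, 43.6657) (0, 76.8159) (0, 37.9129) (12.8793, 36.9937)]  |A|=427.8494
6. ⊥bis P4·P5 via (8.31,43.93): [(17.7875, 46.7733) (0, 76.8159) (0, 41.437)]  |A|=314.651
7. ⊥bis P4·P6 via (17.515,68.45): [(17.7875, 46.7733) (0, 76.8159) (0, 41.437)]  |A|=314.651
8. canonical 3-gon: [(17.7875, 46.7733) (0, 76.8159) (0, 41.437)]
9. shoelace: 314.651

Area of P4's cell: 314.6510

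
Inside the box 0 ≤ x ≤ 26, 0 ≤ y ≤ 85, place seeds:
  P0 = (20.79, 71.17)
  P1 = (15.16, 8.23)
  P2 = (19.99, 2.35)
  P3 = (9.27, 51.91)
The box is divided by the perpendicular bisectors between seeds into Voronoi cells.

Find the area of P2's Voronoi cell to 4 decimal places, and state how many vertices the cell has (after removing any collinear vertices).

1. box [0,26]×[0,85]: [(0, 0) (26, 0) (26, 85) (0, 85)]
2. ⊥bis P2·P0 via (20.39,36.76): [(0, 36.997) (0, 0) (26, 0) (26, 36.6948)]  |A|=957.9935
3. ⊥bis P2·P1 via (17.575,5.29): [(11.135, 0) (26, 0) (26, 12.2105)]  |A|=90.7548
4. ⊥bis P2·P3 via (14.63,27.13): [(11.135, 0) (26, 0) (26, 12.2105)]  |A|=90.7548
5. canonical 3-gon: [(11.135, 0) (26, 0) (26, 12.2105)]
6. shoelace: 90.7548

Area of P2's cell: 90.7548 (3 vertices)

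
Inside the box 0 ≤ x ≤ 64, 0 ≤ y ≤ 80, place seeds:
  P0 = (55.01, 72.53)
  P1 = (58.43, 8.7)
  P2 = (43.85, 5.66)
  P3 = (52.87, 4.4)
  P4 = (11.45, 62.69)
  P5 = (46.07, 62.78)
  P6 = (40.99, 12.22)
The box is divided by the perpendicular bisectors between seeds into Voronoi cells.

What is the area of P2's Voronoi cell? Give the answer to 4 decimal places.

1. box [0,64]×[0,80]: [(0, 0) (64, 0) (64, 80) (0, 80)]
2. ⊥bis P2·P0 via (49.43,39.095): [(0, 47.3444) (0, 0) (64, 0) (64, 36.6634)]  |A|=2688.2502
3. ⊥bis P2·P1 via (51.14,7.18): [(44.3073, 39.9499) (0, 47.3444) (0, 0) (52.6371, 0)]  |A|=2100.2756
4. ⊥bis P2·P3 via (48.36,5.03): [(49.6551, 14.3015) (44.3073, 39.9499) (0, 47.3444) (0, 0) (47.6574, 0)]  |A|=2064.6669
5. ⊥bis P2·P4 via (27.65,34.175): [(49.6551, 14.3015) (44.3073, 39.9499) (39.2891, 40.7874) (0, 18.4664) (0, 0) (47.6574, 0)]  |A|=1497.3718
6. ⊥bis P2·P5 via (44.96,34.22): [(49.6551, 14.3015) (45.5065, 34.1988) (28.8325, 34.8468) (0, 18.4664) (0, 0) (47.6574, 0)]  |A|=1430.5286
7. ⊥bis P2·P6 via (42.42,8.94): [(49.3268, 11.9512) (21.9143, 0) (47.6574, 0)]  |A|=153.8305
8. canonical 3-gon: [(49.3268, 11.9512) (21.9143, 0) (47.6574, 0)]
9. shoelace: 153.8305

Area of P2's cell: 153.8305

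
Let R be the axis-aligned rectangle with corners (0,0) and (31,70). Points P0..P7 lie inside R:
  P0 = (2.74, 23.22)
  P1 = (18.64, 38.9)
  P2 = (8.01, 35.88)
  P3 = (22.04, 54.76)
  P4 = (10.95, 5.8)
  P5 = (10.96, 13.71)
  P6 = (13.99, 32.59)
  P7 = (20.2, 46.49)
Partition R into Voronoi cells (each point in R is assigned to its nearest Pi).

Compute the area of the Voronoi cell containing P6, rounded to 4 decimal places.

1. box [0,31]×[0,70]: [(0, 0) (31, 0) (31, 70) (0, 70)]
2. ⊥bis P6·P0 via (8.365,27.905): [(0, 37.9484) (31, 0.7285) (31, 70) (0, 70)]  |A|=1570.5086
3. ⊥bis P6·P1 via (16.315,35.745): [(0, 47.7679) (0, 37.9484) (31, 0.7285) (31, 24.9232)]  |A|=527.2221
4. ⊥bis P6·P2 via (11,34.235): [(13.1243, 38.0963) (7.8546, 28.5178) (31, 0.7285) (31, 24.9232)]  |A|=400.3185
5. ⊥bis P6·P3 via (18.015,43.675): [(13.1243, 38.0963) (7.8546, 28.5178) (31, 0.7285) (31, 24.9232)]  |A|=400.3185
6. ⊥bis P6·P4 via (12.47,19.195): [(13.1243, 38.0963) (7.8546, 28.5178) (15.9482, 18.8003) (31, 17.0923) (31, 24.9232)]  |A|=277.1661
7. ⊥bis P6·P5 via (12.475,23.15): [(13.1243, 38.0963) (7.8546, 28.5178) (12.3023, 23.1777) (31, 20.177) (31, 24.9232)]  |A|=218.4977
8. ⊥bis P6·P7 via (17.095,39.54): [(13.1243, 38.0963) (7.8546, 28.5178) (12.3023, 23.1777) (31, 20.177) (31, 24.9232)]  |A|=218.4977
9. canonical 5-gon: [(13.1243, 38.0963) (7.8546, 28.5178) (12.3023, 23.1777) (31, 20.177) (31, 24.9232)]
10. shoelace: 218.4977

Area of P6's cell: 218.4977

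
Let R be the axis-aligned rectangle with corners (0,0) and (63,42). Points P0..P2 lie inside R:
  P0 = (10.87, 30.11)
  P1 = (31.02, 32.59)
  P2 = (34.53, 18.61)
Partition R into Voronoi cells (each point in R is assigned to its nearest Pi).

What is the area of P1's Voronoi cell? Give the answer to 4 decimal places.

1. box [0,63]×[0,42]: [(0, 0) (63, 0) (63, 42) (0, 42)]
2. ⊥bis P1·P0 via (20.945,31.35): [(24.8035, 0) (63, 0) (63, 42) (19.6342, 42)]  |A|=1712.8085
3. ⊥bis P1·P2 via (32.775,25.6): [(21.9861, 22.8912) (63, 33.1887) (63, 42) (19.6342, 42)]  |A|=595.0274
4. canonical 4-gon: [(21.9861, 22.8912) (63, 33.1887) (63, 42) (19.6342, 42)]
5. shoelace: 595.0274

Area of P1's cell: 595.0274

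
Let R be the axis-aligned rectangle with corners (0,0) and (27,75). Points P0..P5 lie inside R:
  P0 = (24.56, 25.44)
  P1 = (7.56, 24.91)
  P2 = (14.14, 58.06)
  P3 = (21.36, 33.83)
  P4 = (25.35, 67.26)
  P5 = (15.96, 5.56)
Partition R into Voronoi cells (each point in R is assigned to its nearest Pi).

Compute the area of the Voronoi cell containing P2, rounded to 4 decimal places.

Area of P2's cell: 625.6380

1. box [0,27]×[0,75]: [(0, 0) (27, 0) (27, 75) (0, 75)]
2. ⊥bis P2·P0 via (19.35,41.75): [(0, 35.5689) (27, 44.1937) (27, 75) (0, 75)]  |A|=948.2049
3. ⊥bis P2·P1 via (10.85,41.485): [(0, 43.6386) (15.5808, 40.546) (27, 44.1937) (27, 75) (0, 75)]  |A|=885.3386
4. ⊥bis P2·P3 via (17.75,45.945): [(0, 43.6386) (6.0079, 42.4461) (27, 48.7013) (27, 75) (0, 75)]  |A|=809.7179
5. ⊥bis P2·P4 via (19.745,62.66): [(0, 43.6386) (6.0079, 42.4461) (27, 48.7013) (27, 53.8199) (9.6176, 75) (0, 75)]  |A|=625.638
6. ⊥bis P2·P5 via (15.05,31.81): [(0, 43.6386) (6.0079, 42.4461) (27, 48.7013) (27, 53.8199) (9.6176, 75) (0, 75)]  |A|=625.638
7. canonical 6-gon: [(0, 43.6386) (6.0079, 42.4461) (27, 48.7013) (27, 53.8199) (9.6176, 75) (0, 75)]
8. shoelace: 625.638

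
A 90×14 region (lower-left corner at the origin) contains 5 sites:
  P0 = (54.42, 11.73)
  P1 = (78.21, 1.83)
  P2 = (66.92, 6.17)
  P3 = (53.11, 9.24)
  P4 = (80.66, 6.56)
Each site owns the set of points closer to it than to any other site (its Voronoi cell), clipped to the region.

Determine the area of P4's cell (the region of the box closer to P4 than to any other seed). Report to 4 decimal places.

1. box [0,90]×[0,14]: [(0, 0) (90, 0) (90, 14) (0, 14)]
2. ⊥bis P4·P0 via (67.54,9.145): [(65.7382, 0) (90, 0) (90, 14) (68.4966, 14)]  |A|=320.3567
3. ⊥bis P4·P1 via (79.435,4.195): [(67.7566, 10.2441) (87.5339, 0) (90, 0) (90, 14) (68.4966, 14)]  |A|=208.718
4. ⊥bis P4·P2 via (73.79,6.365): [(73.7683, 7.1302) (87.5339, 0) (90, 0) (90, 14) (73.5733, 14)]  |A|=178.838
5. ⊥bis P4·P3 via (66.885,7.9): [(73.7683, 7.1302) (87.5339, 0) (90, 0) (90, 14) (73.5733, 14)]  |A|=178.838
6. canonical 5-gon: [(73.7683, 7.1302) (87.5339, 0) (90, 0) (90, 14) (73.5733, 14)]
7. shoelace: 178.838

Area of P4's cell: 178.8380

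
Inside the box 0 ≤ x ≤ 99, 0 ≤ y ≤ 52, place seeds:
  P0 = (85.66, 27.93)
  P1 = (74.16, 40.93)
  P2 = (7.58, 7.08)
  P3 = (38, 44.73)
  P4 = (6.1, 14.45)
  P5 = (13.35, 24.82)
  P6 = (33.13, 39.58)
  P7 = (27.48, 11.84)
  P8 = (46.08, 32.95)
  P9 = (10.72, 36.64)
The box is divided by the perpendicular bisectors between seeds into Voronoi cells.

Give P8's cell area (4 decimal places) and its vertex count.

1. box [0,99]×[0,52]: [(0, 0) (99, 0) (99, 52) (0, 52)]
2. ⊥bis P8·P0 via (65.87,30.44): [(0, 0) (62.0092, 0) (68.6045, 52) (0, 52)]  |A|=3395.9571
3. ⊥bis P8·P1 via (60.12,36.94): [(0, 0) (62.0092, 0) (64.6657, 20.9446) (55.8401, 52) (0, 52)]  |A|=3197.7562
4. ⊥bis P8·P2 via (26.83,20.015): [(40.279, 0) (62.0092, 0) (64.6657, 20.9446) (55.8401, 52) (5.3377, 52)]  |A|=2011.7198
5. ⊥bis P8·P3 via (42.04,38.84): [(22.9699, 25.7597) (40.279, 0) (62.0092, 0) (64.6657, 20.9446) (56.7188, 48.9083)]  |A|=1286.7793
6. ⊥bis P8·P4 via (26.09,23.7): [(24.6148, 26.8879) (29.9299, 15.4018) (40.279, 0) (62.0092, 0) (64.6657, 20.9446) (56.7188, 48.9083)]  |A|=1274.3338
7. ⊥bis P8·P5 via (29.715,28.885): [(29.3964, 30.1676) (34.9023, 8.0017) (40.279, 0) (62.0092, 0) (64.6657, 20.9446) (56.7188, 48.9083)]  |A|=1203.4193
8. ⊥bis P8·P6 via (39.605,36.265): [(40.3189, 37.6595) (31.7116, 20.8472) (34.9023, 8.0017) (40.279, 0) (62.0092, 0) (64.6657, 20.9446) (56.7188, 48.9083)]  |A|=1143.8453
9. ⊥bis P8·P7 via (36.78,22.395): [(40.3189, 37.6595) (33.8333, 24.9914) (62.0281, 0.1489) (64.6657, 20.9446) (56.7188, 48.9083)]  |A|=808.3419
10. ⊥bis P8·P9 via (28.4,34.795): [(40.3189, 37.6595) (33.8333, 24.9914) (62.0281, 0.1489) (64.6657, 20.9446) (56.7188, 48.9083)]  |A|=808.3419
11. canonical 5-gon: [(40.3189, 37.6595) (33.8333, 24.9914) (62.0281, 0.1489) (64.6657, 20.9446) (56.7188, 48.9083)]
12. shoelace: 808.3419

Area of P8's cell: 808.3419 (5 vertices)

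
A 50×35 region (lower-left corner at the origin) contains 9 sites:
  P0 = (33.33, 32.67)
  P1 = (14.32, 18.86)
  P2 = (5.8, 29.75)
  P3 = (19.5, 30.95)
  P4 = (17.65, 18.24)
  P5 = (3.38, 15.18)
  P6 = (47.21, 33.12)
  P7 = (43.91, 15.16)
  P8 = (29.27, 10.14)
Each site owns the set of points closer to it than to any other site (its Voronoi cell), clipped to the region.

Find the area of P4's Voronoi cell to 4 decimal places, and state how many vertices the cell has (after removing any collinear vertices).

Area of P4's cell: 166.2126 (5 vertices)

1. box [0,50]×[0,35]: [(0, 0) (50, 0) (50, 35) (0, 35)]
2. ⊥bis P4·P0 via (25.49,25.455): [(0, 0) (48.9157, 0) (16.7059, 35) (0, 35)]  |A|=1148.3791
3. ⊥bis P4·P1 via (15.985,18.55): [(12.5312, 0) (48.9157, 0) (18.6537, 32.8835)]  |A|=598.2247
4. ⊥bis P4·P2 via (11.725,23.995): [(18.2494, 30.7122) (12.5312, 0) (48.9157, 0) (19.4831, 31.9823)]  |A|=597.1421
5. ⊥bis P4·P3 via (18.575,24.595): [(17.1491, 24.8025) (12.5312, 0) (48.9157, 0) (27.4734, 23.2998)]  |A|=555.3793
6. ⊥bis P4·P5 via (10.515,16.71): [(17.1491, 24.8025) (13.2595, 3.9114) (14.0982, 0) (48.9157, 0) (27.4734, 23.2998)]  |A|=552.3148
7. ⊥bis P4·P6 via (32.43,25.68): [(17.1491, 24.8025) (13.2595, 3.9114) (14.0982, 0) (45.3569, 0) (41.0597, 8.5366) (27.4734, 23.2998)]  |A|=537.1246
8. ⊥bis P4·P7 via (30.78,16.7): [(17.1491, 24.8025) (13.2595, 3.9114) (14.0982, 0) (28.8213, 0) (31.0928, 19.3669) (27.4734, 23.2998)]  |A|=357.7314
9. ⊥bis P4·P8 via (23.46,14.19): [(17.1491, 24.8025) (13.2595, 3.9114) (13.9736, 0.5811) (28.803, 21.855) (27.4734, 23.2998)]  |A|=166.2126
10. canonical 5-gon: [(17.1491, 24.8025) (13.2595, 3.9114) (13.9736, 0.5811) (28.803, 21.855) (27.4734, 23.2998)]
11. shoelace: 166.2126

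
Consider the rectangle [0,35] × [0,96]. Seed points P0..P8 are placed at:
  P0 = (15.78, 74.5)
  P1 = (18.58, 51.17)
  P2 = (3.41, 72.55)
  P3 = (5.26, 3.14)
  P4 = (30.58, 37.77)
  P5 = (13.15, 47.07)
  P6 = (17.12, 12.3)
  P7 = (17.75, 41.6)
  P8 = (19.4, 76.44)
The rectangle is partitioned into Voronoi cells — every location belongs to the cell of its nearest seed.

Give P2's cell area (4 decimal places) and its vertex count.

1. box [0,35]×[0,96]: [(0, 0) (35, 0) (35, 96) (0, 96)]
2. ⊥bis P2·P0 via (9.595,73.525): [(0, 0) (21.1854, 0) (6.0521, 96) (0, 96)]  |A|=1307.3997
3. ⊥bis P2·P1 via (10.995,61.86): [(0, 54.0586) (11.3897, 62.1401) (6.0521, 96) (0, 96)]  |A|=341.3114
4. ⊥bis P2·P3 via (4.335,37.845): [(0, 54.0586) (11.3897, 62.1401) (6.0521, 96) (0, 96)]  |A|=341.3114
5. ⊥bis P2·P4 via (16.995,55.16): [(0, 54.0586) (11.3897, 62.1401) (6.0521, 96) (0, 96)]  |A|=341.3114
6. ⊥bis P2·P5 via (8.28,59.81): [(0, 56.6449) (7.9024, 59.6656) (11.3897, 62.1401) (6.0521, 96) (0, 96)]  |A|=331.0925
7. ⊥bis P2·P6 via (10.265,42.425): [(0, 56.6449) (7.9024, 59.6656) (11.3897, 62.1401) (6.0521, 96) (0, 96)]  |A|=331.0925
8. ⊥bis P2·P7 via (10.58,57.075): [(0, 56.6449) (7.9024, 59.6656) (11.3897, 62.1401) (6.0521, 96) (0, 96)]  |A|=331.0925
9. ⊥bis P2·P8 via (11.405,74.495): [(0, 56.6449) (7.9024, 59.6656) (11.3897, 62.1401) (6.0521, 96) (0, 96)]  |A|=331.0925
10. canonical 5-gon: [(0, 56.6449) (7.9024, 59.6656) (11.3897, 62.1401) (6.0521, 96) (0, 96)]
11. shoelace: 331.0925

Area of P2's cell: 331.0925 (5 vertices)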